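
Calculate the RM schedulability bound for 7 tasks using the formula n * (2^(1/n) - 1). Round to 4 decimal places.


Compute 2^(1/7) = 1.1040895137
Subtract 1: 1.1040895137 - 1 = 0.1040895137
Multiply by n: 7 * 0.1040895137 = 0.7286265959
Round to 4 dp: 0.7286

0.7286


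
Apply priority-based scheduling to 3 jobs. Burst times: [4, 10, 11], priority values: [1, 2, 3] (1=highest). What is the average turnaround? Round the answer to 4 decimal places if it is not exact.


Sort by priority (ascending = highest first):
Order: [(1, 4), (2, 10), (3, 11)]
Completion times:
  Priority 1, burst=4, C=4
  Priority 2, burst=10, C=14
  Priority 3, burst=11, C=25
Average turnaround = 43/3 = 14.3333

14.3333


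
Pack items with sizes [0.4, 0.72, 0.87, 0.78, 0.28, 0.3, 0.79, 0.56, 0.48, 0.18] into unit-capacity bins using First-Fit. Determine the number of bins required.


Place items sequentially using First-Fit:
  Item 0.4 -> new Bin 1
  Item 0.72 -> new Bin 2
  Item 0.87 -> new Bin 3
  Item 0.78 -> new Bin 4
  Item 0.28 -> Bin 1 (now 0.68)
  Item 0.3 -> Bin 1 (now 0.98)
  Item 0.79 -> new Bin 5
  Item 0.56 -> new Bin 6
  Item 0.48 -> new Bin 7
  Item 0.18 -> Bin 2 (now 0.9)
Total bins used = 7

7


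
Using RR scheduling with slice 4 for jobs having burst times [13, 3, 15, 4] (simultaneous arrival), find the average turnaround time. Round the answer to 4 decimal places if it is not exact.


Time quantum = 4
Execution trace:
  J1 runs 4 units, time = 4
  J2 runs 3 units, time = 7
  J3 runs 4 units, time = 11
  J4 runs 4 units, time = 15
  J1 runs 4 units, time = 19
  J3 runs 4 units, time = 23
  J1 runs 4 units, time = 27
  J3 runs 4 units, time = 31
  J1 runs 1 units, time = 32
  J3 runs 3 units, time = 35
Finish times: [32, 7, 35, 15]
Average turnaround = 89/4 = 22.25

22.25


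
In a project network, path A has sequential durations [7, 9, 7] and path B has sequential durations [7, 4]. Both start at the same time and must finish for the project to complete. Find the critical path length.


Path A total = 7 + 9 + 7 = 23
Path B total = 7 + 4 = 11
Critical path = longest path = max(23, 11) = 23

23


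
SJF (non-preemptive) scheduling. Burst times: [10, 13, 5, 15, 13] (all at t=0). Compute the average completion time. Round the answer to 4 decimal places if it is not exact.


SJF order (ascending): [5, 10, 13, 13, 15]
Completion times:
  Job 1: burst=5, C=5
  Job 2: burst=10, C=15
  Job 3: burst=13, C=28
  Job 4: burst=13, C=41
  Job 5: burst=15, C=56
Average completion = 145/5 = 29.0

29.0


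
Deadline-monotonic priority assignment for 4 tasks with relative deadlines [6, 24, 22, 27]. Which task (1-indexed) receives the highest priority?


Sort tasks by relative deadline (ascending):
  Task 1: deadline = 6
  Task 3: deadline = 22
  Task 2: deadline = 24
  Task 4: deadline = 27
Priority order (highest first): [1, 3, 2, 4]
Highest priority task = 1

1


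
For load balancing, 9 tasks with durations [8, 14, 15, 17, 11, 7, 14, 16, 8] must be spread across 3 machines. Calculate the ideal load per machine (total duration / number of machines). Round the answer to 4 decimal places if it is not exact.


Total processing time = 8 + 14 + 15 + 17 + 11 + 7 + 14 + 16 + 8 = 110
Number of machines = 3
Ideal balanced load = 110 / 3 = 36.6667

36.6667


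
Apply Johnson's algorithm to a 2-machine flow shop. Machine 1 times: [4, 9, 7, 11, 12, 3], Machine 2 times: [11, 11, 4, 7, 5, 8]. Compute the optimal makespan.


Apply Johnson's rule:
  Group 1 (a <= b): [(6, 3, 8), (1, 4, 11), (2, 9, 11)]
  Group 2 (a > b): [(4, 11, 7), (5, 12, 5), (3, 7, 4)]
Optimal job order: [6, 1, 2, 4, 5, 3]
Schedule:
  Job 6: M1 done at 3, M2 done at 11
  Job 1: M1 done at 7, M2 done at 22
  Job 2: M1 done at 16, M2 done at 33
  Job 4: M1 done at 27, M2 done at 40
  Job 5: M1 done at 39, M2 done at 45
  Job 3: M1 done at 46, M2 done at 50
Makespan = 50

50


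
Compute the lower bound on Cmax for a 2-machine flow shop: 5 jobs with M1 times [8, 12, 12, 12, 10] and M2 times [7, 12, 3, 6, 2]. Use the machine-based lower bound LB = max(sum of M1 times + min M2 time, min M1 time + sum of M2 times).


LB1 = sum(M1 times) + min(M2 times) = 54 + 2 = 56
LB2 = min(M1 times) + sum(M2 times) = 8 + 30 = 38
Lower bound = max(LB1, LB2) = max(56, 38) = 56

56


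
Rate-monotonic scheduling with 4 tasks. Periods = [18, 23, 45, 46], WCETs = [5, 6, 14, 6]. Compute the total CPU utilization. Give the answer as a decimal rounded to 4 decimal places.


Compute individual utilizations (exact fractions):
  Task 1: C/T = 5/18 (approx. 0.2778)
  Task 2: C/T = 6/23 (approx. 0.2609)
  Task 3: C/T = 14/45 (approx. 0.3111)
  Task 4: C/T = 6/46 = 3/23 (approx. 0.1304)
Total utilization U = 5/18 + 6/23 + 14/45 + 3/23 = 2029/2070
Rounded to 4 decimal places: U = 0.9802
RM (Liu & Layland) bound for 4 tasks = 0.756828; compare with U = 2029/2070 (approx. 0.980193)
bound < U <= 1, so the RM sufficient condition is not met (inconclusive; an exact test such as response-time analysis is needed).

0.9802


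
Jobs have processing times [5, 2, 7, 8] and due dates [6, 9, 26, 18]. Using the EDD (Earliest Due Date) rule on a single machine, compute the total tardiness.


Sort by due date (EDD order): [(5, 6), (2, 9), (8, 18), (7, 26)]
Compute completion times and tardiness:
  Job 1: p=5, d=6, C=5, tardiness=max(0,5-6)=0
  Job 2: p=2, d=9, C=7, tardiness=max(0,7-9)=0
  Job 3: p=8, d=18, C=15, tardiness=max(0,15-18)=0
  Job 4: p=7, d=26, C=22, tardiness=max(0,22-26)=0
Total tardiness = 0

0


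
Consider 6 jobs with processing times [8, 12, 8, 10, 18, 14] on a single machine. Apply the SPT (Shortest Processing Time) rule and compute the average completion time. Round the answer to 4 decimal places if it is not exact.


Sort jobs by processing time (SPT order): [8, 8, 10, 12, 14, 18]
Compute completion times sequentially:
  Job 1: processing = 8, completes at 8
  Job 2: processing = 8, completes at 16
  Job 3: processing = 10, completes at 26
  Job 4: processing = 12, completes at 38
  Job 5: processing = 14, completes at 52
  Job 6: processing = 18, completes at 70
Sum of completion times = 210
Average completion time = 210/6 = 35.0

35.0


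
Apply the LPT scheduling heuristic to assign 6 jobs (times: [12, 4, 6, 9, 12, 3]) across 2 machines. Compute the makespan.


Sort jobs in decreasing order (LPT): [12, 12, 9, 6, 4, 3]
Assign each job to the least loaded machine:
  Machine 1: jobs [12, 9, 3], load = 24
  Machine 2: jobs [12, 6, 4], load = 22
Makespan = max load = 24

24


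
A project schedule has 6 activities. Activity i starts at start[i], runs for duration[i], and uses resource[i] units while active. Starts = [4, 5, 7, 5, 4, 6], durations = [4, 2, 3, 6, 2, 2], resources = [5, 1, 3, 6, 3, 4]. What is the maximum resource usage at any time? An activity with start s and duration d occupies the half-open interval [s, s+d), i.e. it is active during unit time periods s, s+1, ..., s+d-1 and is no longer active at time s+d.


Each activity i is active on [start_i, start_i + duration_i).
Compute total resource usage per time slot:
  t=0: active resources = [], total = 0
  t=1: active resources = [], total = 0
  t=2: active resources = [], total = 0
  t=3: active resources = [], total = 0
  t=4: active resources = [5, 3], total = 8
  t=5: active resources = [5, 1, 6, 3], total = 15
  t=6: active resources = [5, 1, 6, 4], total = 16
  t=7: active resources = [5, 3, 6, 4], total = 18
  t=8: active resources = [3, 6], total = 9
  t=9: active resources = [3, 6], total = 9
  t=10: active resources = [6], total = 6
Peak resource demand = 18

18


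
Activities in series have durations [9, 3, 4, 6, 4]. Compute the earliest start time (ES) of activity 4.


Activity 4 starts after activities 1 through 3 complete.
Predecessor durations: [9, 3, 4]
ES = 9 + 3 + 4 = 16

16


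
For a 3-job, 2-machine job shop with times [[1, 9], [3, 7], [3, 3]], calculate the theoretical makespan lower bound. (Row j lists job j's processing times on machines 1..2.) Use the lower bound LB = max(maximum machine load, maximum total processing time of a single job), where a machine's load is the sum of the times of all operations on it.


Machine loads:
  Machine 1: 1 + 3 + 3 = 7
  Machine 2: 9 + 7 + 3 = 19
Max machine load = 19
Job totals:
  Job 1: 10
  Job 2: 10
  Job 3: 6
Max job total = 10
Lower bound = max(19, 10) = 19

19


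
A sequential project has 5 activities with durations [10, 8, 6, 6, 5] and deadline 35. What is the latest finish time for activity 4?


LF(activity 4) = deadline - sum of successor durations
Successors: activities 5 through 5 with durations [5]
Sum of successor durations = 5
LF = 35 - 5 = 30

30


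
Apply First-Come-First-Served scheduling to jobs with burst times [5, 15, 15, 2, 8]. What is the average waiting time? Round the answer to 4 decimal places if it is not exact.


FCFS order (as given): [5, 15, 15, 2, 8]
Waiting times:
  Job 1: wait = 0
  Job 2: wait = 5
  Job 3: wait = 20
  Job 4: wait = 35
  Job 5: wait = 37
Sum of waiting times = 97
Average waiting time = 97/5 = 19.4

19.4


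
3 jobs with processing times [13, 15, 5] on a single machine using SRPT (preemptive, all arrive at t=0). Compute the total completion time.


Since all jobs arrive at t=0, SRPT equals SPT ordering.
SPT order: [5, 13, 15]
Completion times:
  Job 1: p=5, C=5
  Job 2: p=13, C=18
  Job 3: p=15, C=33
Total completion time = 5 + 18 + 33 = 56

56


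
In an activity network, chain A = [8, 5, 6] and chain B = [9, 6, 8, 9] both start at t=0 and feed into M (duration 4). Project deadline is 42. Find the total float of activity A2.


Forward pass: ES(A2) = sum of predecessors on chain A = 8
EF = ES + duration = 8 + 5 = 13
Backward pass: LF(M) = deadline = 42; LS(M) = 42 - 4 = 38
LF(A2) = LS(M) - sum(successors on chain A) = 38 - 6 = 32
LS = LF - duration = 32 - 5 = 27
Total float = LS - ES = 27 - 8 = 19

19


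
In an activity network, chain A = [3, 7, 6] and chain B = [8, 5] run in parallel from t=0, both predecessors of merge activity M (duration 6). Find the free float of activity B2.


ES(B2) = sum of predecessors on chain B = 8
EF(B2) = ES + duration = 8 + 5 = 13
Successor of B2 is M. ES(M) = max(sum(A), sum(B)) = max(16, 13) = 16
Free float = ES(successor) - EF(current) = 16 - 13 = 3

3


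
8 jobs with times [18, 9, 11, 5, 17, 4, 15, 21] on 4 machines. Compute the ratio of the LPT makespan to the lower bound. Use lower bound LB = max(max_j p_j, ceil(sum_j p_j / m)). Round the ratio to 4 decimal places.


LPT order: [21, 18, 17, 15, 11, 9, 5, 4]
Machine loads after assignment: [25, 23, 26, 26]
LPT makespan = 26
Lower bound = max(max_job, ceil(total/4)) = max(21, 25) = 25
Ratio = 26 / 25 = 1.04

1.04


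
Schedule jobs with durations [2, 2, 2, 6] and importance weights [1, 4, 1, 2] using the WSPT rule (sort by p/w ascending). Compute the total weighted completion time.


Compute p/w ratios and sort ascending (WSPT): [(2, 4), (2, 1), (2, 1), (6, 2)]
Compute weighted completion times:
  Job (p=2,w=4): C=2, w*C=4*2=8
  Job (p=2,w=1): C=4, w*C=1*4=4
  Job (p=2,w=1): C=6, w*C=1*6=6
  Job (p=6,w=2): C=12, w*C=2*12=24
Total weighted completion time = 42

42


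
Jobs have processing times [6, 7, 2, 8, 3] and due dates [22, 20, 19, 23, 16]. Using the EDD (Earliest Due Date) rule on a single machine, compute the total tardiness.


Sort by due date (EDD order): [(3, 16), (2, 19), (7, 20), (6, 22), (8, 23)]
Compute completion times and tardiness:
  Job 1: p=3, d=16, C=3, tardiness=max(0,3-16)=0
  Job 2: p=2, d=19, C=5, tardiness=max(0,5-19)=0
  Job 3: p=7, d=20, C=12, tardiness=max(0,12-20)=0
  Job 4: p=6, d=22, C=18, tardiness=max(0,18-22)=0
  Job 5: p=8, d=23, C=26, tardiness=max(0,26-23)=3
Total tardiness = 3

3


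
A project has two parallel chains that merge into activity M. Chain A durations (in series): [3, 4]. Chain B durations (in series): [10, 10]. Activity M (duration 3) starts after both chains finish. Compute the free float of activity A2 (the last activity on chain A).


ES(A2) = sum of predecessors on chain A = 3
EF(A2) = ES + duration = 3 + 4 = 7
Successor of A2 is M. ES(M) = max(sum(A), sum(B)) = max(7, 20) = 20
Free float = ES(successor) - EF(current) = 20 - 7 = 13

13


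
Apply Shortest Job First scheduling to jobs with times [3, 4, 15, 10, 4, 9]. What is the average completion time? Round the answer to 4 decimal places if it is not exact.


SJF order (ascending): [3, 4, 4, 9, 10, 15]
Completion times:
  Job 1: burst=3, C=3
  Job 2: burst=4, C=7
  Job 3: burst=4, C=11
  Job 4: burst=9, C=20
  Job 5: burst=10, C=30
  Job 6: burst=15, C=45
Average completion = 116/6 = 19.3333

19.3333


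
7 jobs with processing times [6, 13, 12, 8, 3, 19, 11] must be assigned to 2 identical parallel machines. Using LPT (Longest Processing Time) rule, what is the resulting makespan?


Sort jobs in decreasing order (LPT): [19, 13, 12, 11, 8, 6, 3]
Assign each job to the least loaded machine:
  Machine 1: jobs [19, 11, 6], load = 36
  Machine 2: jobs [13, 12, 8, 3], load = 36
Makespan = max load = 36

36


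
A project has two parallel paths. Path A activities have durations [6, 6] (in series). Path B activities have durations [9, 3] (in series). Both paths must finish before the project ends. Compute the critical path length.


Path A total = 6 + 6 = 12
Path B total = 9 + 3 = 12
Critical path = longest path = max(12, 12) = 12

12


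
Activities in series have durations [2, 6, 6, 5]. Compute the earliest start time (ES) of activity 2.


Activity 2 starts after activities 1 through 1 complete.
Predecessor durations: [2]
ES = 2 = 2

2


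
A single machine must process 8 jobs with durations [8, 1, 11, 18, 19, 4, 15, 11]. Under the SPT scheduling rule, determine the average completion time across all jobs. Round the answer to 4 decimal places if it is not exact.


Sort jobs by processing time (SPT order): [1, 4, 8, 11, 11, 15, 18, 19]
Compute completion times sequentially:
  Job 1: processing = 1, completes at 1
  Job 2: processing = 4, completes at 5
  Job 3: processing = 8, completes at 13
  Job 4: processing = 11, completes at 24
  Job 5: processing = 11, completes at 35
  Job 6: processing = 15, completes at 50
  Job 7: processing = 18, completes at 68
  Job 8: processing = 19, completes at 87
Sum of completion times = 283
Average completion time = 283/8 = 35.375

35.375


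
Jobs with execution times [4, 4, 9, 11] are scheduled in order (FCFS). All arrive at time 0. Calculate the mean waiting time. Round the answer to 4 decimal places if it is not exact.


FCFS order (as given): [4, 4, 9, 11]
Waiting times:
  Job 1: wait = 0
  Job 2: wait = 4
  Job 3: wait = 8
  Job 4: wait = 17
Sum of waiting times = 29
Average waiting time = 29/4 = 7.25

7.25


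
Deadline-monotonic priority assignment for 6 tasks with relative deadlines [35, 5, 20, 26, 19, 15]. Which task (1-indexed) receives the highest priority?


Sort tasks by relative deadline (ascending):
  Task 2: deadline = 5
  Task 6: deadline = 15
  Task 5: deadline = 19
  Task 3: deadline = 20
  Task 4: deadline = 26
  Task 1: deadline = 35
Priority order (highest first): [2, 6, 5, 3, 4, 1]
Highest priority task = 2

2


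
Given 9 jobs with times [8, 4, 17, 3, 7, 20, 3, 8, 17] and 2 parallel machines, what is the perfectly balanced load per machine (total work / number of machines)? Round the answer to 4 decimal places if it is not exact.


Total processing time = 8 + 4 + 17 + 3 + 7 + 20 + 3 + 8 + 17 = 87
Number of machines = 2
Ideal balanced load = 87 / 2 = 43.5

43.5


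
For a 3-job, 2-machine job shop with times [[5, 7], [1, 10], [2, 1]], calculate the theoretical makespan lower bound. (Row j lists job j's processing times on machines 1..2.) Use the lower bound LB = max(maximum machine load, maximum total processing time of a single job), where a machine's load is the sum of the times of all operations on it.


Machine loads:
  Machine 1: 5 + 1 + 2 = 8
  Machine 2: 7 + 10 + 1 = 18
Max machine load = 18
Job totals:
  Job 1: 12
  Job 2: 11
  Job 3: 3
Max job total = 12
Lower bound = max(18, 12) = 18

18


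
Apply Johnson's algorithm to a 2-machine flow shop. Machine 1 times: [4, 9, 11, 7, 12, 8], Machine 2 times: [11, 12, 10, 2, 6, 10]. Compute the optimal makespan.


Apply Johnson's rule:
  Group 1 (a <= b): [(1, 4, 11), (6, 8, 10), (2, 9, 12)]
  Group 2 (a > b): [(3, 11, 10), (5, 12, 6), (4, 7, 2)]
Optimal job order: [1, 6, 2, 3, 5, 4]
Schedule:
  Job 1: M1 done at 4, M2 done at 15
  Job 6: M1 done at 12, M2 done at 25
  Job 2: M1 done at 21, M2 done at 37
  Job 3: M1 done at 32, M2 done at 47
  Job 5: M1 done at 44, M2 done at 53
  Job 4: M1 done at 51, M2 done at 55
Makespan = 55

55


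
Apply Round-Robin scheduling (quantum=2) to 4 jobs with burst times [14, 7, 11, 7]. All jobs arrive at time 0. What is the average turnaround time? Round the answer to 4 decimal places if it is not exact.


Time quantum = 2
Execution trace:
  J1 runs 2 units, time = 2
  J2 runs 2 units, time = 4
  J3 runs 2 units, time = 6
  J4 runs 2 units, time = 8
  J1 runs 2 units, time = 10
  J2 runs 2 units, time = 12
  J3 runs 2 units, time = 14
  J4 runs 2 units, time = 16
  J1 runs 2 units, time = 18
  J2 runs 2 units, time = 20
  J3 runs 2 units, time = 22
  J4 runs 2 units, time = 24
  J1 runs 2 units, time = 26
  J2 runs 1 units, time = 27
  J3 runs 2 units, time = 29
  J4 runs 1 units, time = 30
  J1 runs 2 units, time = 32
  J3 runs 2 units, time = 34
  J1 runs 2 units, time = 36
  J3 runs 1 units, time = 37
  J1 runs 2 units, time = 39
Finish times: [39, 27, 37, 30]
Average turnaround = 133/4 = 33.25

33.25


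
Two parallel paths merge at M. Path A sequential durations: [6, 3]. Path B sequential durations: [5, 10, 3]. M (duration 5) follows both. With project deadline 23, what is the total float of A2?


Forward pass: ES(A2) = sum of predecessors on chain A = 6
EF = ES + duration = 6 + 3 = 9
Backward pass: LF(M) = deadline = 23; LS(M) = 23 - 5 = 18
LF(A2) = LS(M) - sum(successors on chain A) = 18 - 0 = 18
LS = LF - duration = 18 - 3 = 15
Total float = LS - ES = 15 - 6 = 9

9


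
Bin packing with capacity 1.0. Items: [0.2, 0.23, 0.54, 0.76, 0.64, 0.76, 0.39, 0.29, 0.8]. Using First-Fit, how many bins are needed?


Place items sequentially using First-Fit:
  Item 0.2 -> new Bin 1
  Item 0.23 -> Bin 1 (now 0.43)
  Item 0.54 -> Bin 1 (now 0.97)
  Item 0.76 -> new Bin 2
  Item 0.64 -> new Bin 3
  Item 0.76 -> new Bin 4
  Item 0.39 -> new Bin 5
  Item 0.29 -> Bin 3 (now 0.93)
  Item 0.8 -> new Bin 6
Total bins used = 6

6


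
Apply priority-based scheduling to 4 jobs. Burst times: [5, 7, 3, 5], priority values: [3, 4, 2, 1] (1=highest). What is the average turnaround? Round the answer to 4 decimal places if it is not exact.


Sort by priority (ascending = highest first):
Order: [(1, 5), (2, 3), (3, 5), (4, 7)]
Completion times:
  Priority 1, burst=5, C=5
  Priority 2, burst=3, C=8
  Priority 3, burst=5, C=13
  Priority 4, burst=7, C=20
Average turnaround = 46/4 = 11.5

11.5


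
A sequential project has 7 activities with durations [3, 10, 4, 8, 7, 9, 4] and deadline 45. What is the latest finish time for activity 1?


LF(activity 1) = deadline - sum of successor durations
Successors: activities 2 through 7 with durations [10, 4, 8, 7, 9, 4]
Sum of successor durations = 42
LF = 45 - 42 = 3

3


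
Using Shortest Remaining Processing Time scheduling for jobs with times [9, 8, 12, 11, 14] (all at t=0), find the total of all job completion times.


Since all jobs arrive at t=0, SRPT equals SPT ordering.
SPT order: [8, 9, 11, 12, 14]
Completion times:
  Job 1: p=8, C=8
  Job 2: p=9, C=17
  Job 3: p=11, C=28
  Job 4: p=12, C=40
  Job 5: p=14, C=54
Total completion time = 8 + 17 + 28 + 40 + 54 = 147

147


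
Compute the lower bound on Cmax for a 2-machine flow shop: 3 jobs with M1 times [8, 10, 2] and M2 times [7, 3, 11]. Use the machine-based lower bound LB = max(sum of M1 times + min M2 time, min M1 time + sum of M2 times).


LB1 = sum(M1 times) + min(M2 times) = 20 + 3 = 23
LB2 = min(M1 times) + sum(M2 times) = 2 + 21 = 23
Lower bound = max(LB1, LB2) = max(23, 23) = 23

23


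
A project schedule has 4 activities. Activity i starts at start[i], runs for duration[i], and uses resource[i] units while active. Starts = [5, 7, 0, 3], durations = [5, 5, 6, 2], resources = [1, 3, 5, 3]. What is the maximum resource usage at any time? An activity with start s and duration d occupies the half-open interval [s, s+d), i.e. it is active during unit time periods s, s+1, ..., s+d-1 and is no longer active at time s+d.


Each activity i is active on [start_i, start_i + duration_i).
Compute total resource usage per time slot:
  t=0: active resources = [5], total = 5
  t=1: active resources = [5], total = 5
  t=2: active resources = [5], total = 5
  t=3: active resources = [5, 3], total = 8
  t=4: active resources = [5, 3], total = 8
  t=5: active resources = [1, 5], total = 6
  t=6: active resources = [1], total = 1
  t=7: active resources = [1, 3], total = 4
  t=8: active resources = [1, 3], total = 4
  t=9: active resources = [1, 3], total = 4
  t=10: active resources = [3], total = 3
  t=11: active resources = [3], total = 3
Peak resource demand = 8

8


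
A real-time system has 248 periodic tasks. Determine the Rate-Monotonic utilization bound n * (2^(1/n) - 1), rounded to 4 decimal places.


Compute 2^(1/248) = 1.0027988578
Subtract 1: 1.0027988578 - 1 = 0.0027988578
Multiply by n: 248 * 0.0027988578 = 0.6941167344
Round to 4 dp: 0.6941

0.6941


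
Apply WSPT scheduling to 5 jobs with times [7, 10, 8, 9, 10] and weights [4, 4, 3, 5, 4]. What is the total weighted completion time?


Compute p/w ratios and sort ascending (WSPT): [(7, 4), (9, 5), (10, 4), (10, 4), (8, 3)]
Compute weighted completion times:
  Job (p=7,w=4): C=7, w*C=4*7=28
  Job (p=9,w=5): C=16, w*C=5*16=80
  Job (p=10,w=4): C=26, w*C=4*26=104
  Job (p=10,w=4): C=36, w*C=4*36=144
  Job (p=8,w=3): C=44, w*C=3*44=132
Total weighted completion time = 488

488


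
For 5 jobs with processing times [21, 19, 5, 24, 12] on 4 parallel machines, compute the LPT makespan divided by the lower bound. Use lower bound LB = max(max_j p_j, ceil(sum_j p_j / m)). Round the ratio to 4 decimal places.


LPT order: [24, 21, 19, 12, 5]
Machine loads after assignment: [24, 21, 19, 17]
LPT makespan = 24
Lower bound = max(max_job, ceil(total/4)) = max(24, 21) = 24
Ratio = 24 / 24 = 1.0

1.0


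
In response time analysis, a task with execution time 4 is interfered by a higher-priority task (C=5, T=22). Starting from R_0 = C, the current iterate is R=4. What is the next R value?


R_next = C + ceil(R_prev / T_hp) * C_hp
ceil(4 / 22) = ceil(0.1818) = 1
Interference = 1 * 5 = 5
R_next = 4 + 5 = 9

9


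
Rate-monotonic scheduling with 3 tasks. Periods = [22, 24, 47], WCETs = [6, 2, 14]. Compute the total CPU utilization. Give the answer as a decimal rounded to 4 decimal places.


Compute individual utilizations (exact fractions):
  Task 1: C/T = 6/22 = 3/11 (approx. 0.2727)
  Task 2: C/T = 2/24 = 1/12 (approx. 0.0833)
  Task 3: C/T = 14/47 (approx. 0.2979)
Total utilization U = 3/11 + 1/12 + 14/47 = 4057/6204
Rounded to 4 decimal places: U = 0.6539
RM (Liu & Layland) bound for 3 tasks = 0.779763; compare with U = 4057/6204 (approx. 0.653933)
U <= bound, so schedulable by RM sufficient condition.

0.6539


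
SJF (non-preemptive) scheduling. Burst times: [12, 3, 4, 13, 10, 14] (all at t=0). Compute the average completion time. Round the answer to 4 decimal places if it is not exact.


SJF order (ascending): [3, 4, 10, 12, 13, 14]
Completion times:
  Job 1: burst=3, C=3
  Job 2: burst=4, C=7
  Job 3: burst=10, C=17
  Job 4: burst=12, C=29
  Job 5: burst=13, C=42
  Job 6: burst=14, C=56
Average completion = 154/6 = 25.6667

25.6667


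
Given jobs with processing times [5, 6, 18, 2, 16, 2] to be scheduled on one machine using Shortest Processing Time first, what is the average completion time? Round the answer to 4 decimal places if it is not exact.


Sort jobs by processing time (SPT order): [2, 2, 5, 6, 16, 18]
Compute completion times sequentially:
  Job 1: processing = 2, completes at 2
  Job 2: processing = 2, completes at 4
  Job 3: processing = 5, completes at 9
  Job 4: processing = 6, completes at 15
  Job 5: processing = 16, completes at 31
  Job 6: processing = 18, completes at 49
Sum of completion times = 110
Average completion time = 110/6 = 18.3333

18.3333


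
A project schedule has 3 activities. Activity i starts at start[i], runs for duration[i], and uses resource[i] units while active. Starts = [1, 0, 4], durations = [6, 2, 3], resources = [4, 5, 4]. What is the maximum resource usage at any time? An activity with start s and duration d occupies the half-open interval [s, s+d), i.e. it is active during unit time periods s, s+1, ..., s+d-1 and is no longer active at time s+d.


Each activity i is active on [start_i, start_i + duration_i).
Compute total resource usage per time slot:
  t=0: active resources = [5], total = 5
  t=1: active resources = [4, 5], total = 9
  t=2: active resources = [4], total = 4
  t=3: active resources = [4], total = 4
  t=4: active resources = [4, 4], total = 8
  t=5: active resources = [4, 4], total = 8
  t=6: active resources = [4, 4], total = 8
Peak resource demand = 9

9


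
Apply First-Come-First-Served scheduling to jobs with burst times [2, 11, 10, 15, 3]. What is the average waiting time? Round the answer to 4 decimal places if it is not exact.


FCFS order (as given): [2, 11, 10, 15, 3]
Waiting times:
  Job 1: wait = 0
  Job 2: wait = 2
  Job 3: wait = 13
  Job 4: wait = 23
  Job 5: wait = 38
Sum of waiting times = 76
Average waiting time = 76/5 = 15.2

15.2


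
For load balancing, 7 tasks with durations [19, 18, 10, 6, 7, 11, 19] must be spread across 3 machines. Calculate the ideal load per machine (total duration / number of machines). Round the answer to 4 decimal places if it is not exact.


Total processing time = 19 + 18 + 10 + 6 + 7 + 11 + 19 = 90
Number of machines = 3
Ideal balanced load = 90 / 3 = 30.0

30.0


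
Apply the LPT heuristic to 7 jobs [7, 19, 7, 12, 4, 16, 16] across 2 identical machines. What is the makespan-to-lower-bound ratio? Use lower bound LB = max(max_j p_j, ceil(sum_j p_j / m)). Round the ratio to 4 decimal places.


LPT order: [19, 16, 16, 12, 7, 7, 4]
Machine loads after assignment: [42, 39]
LPT makespan = 42
Lower bound = max(max_job, ceil(total/2)) = max(19, 41) = 41
Ratio = 42 / 41 = 1.0244

1.0244


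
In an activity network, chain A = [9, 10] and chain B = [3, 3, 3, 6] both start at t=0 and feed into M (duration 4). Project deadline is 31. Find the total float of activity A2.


Forward pass: ES(A2) = sum of predecessors on chain A = 9
EF = ES + duration = 9 + 10 = 19
Backward pass: LF(M) = deadline = 31; LS(M) = 31 - 4 = 27
LF(A2) = LS(M) - sum(successors on chain A) = 27 - 0 = 27
LS = LF - duration = 27 - 10 = 17
Total float = LS - ES = 17 - 9 = 8

8


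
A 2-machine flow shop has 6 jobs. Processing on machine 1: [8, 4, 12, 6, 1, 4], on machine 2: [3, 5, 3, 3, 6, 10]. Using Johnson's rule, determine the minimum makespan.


Apply Johnson's rule:
  Group 1 (a <= b): [(5, 1, 6), (2, 4, 5), (6, 4, 10)]
  Group 2 (a > b): [(1, 8, 3), (3, 12, 3), (4, 6, 3)]
Optimal job order: [5, 2, 6, 1, 3, 4]
Schedule:
  Job 5: M1 done at 1, M2 done at 7
  Job 2: M1 done at 5, M2 done at 12
  Job 6: M1 done at 9, M2 done at 22
  Job 1: M1 done at 17, M2 done at 25
  Job 3: M1 done at 29, M2 done at 32
  Job 4: M1 done at 35, M2 done at 38
Makespan = 38

38


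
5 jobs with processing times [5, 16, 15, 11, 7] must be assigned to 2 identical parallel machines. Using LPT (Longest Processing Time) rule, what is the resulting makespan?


Sort jobs in decreasing order (LPT): [16, 15, 11, 7, 5]
Assign each job to the least loaded machine:
  Machine 1: jobs [16, 7, 5], load = 28
  Machine 2: jobs [15, 11], load = 26
Makespan = max load = 28

28


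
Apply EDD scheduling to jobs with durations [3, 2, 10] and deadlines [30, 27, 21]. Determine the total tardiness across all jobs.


Sort by due date (EDD order): [(10, 21), (2, 27), (3, 30)]
Compute completion times and tardiness:
  Job 1: p=10, d=21, C=10, tardiness=max(0,10-21)=0
  Job 2: p=2, d=27, C=12, tardiness=max(0,12-27)=0
  Job 3: p=3, d=30, C=15, tardiness=max(0,15-30)=0
Total tardiness = 0

0


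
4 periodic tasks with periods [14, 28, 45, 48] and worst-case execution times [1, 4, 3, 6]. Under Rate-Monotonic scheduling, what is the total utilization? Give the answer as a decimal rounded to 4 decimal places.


Compute individual utilizations (exact fractions):
  Task 1: C/T = 1/14 (approx. 0.0714)
  Task 2: C/T = 4/28 = 1/7 (approx. 0.1429)
  Task 3: C/T = 3/45 = 1/15 (approx. 0.0667)
  Task 4: C/T = 6/48 = 1/8 (approx. 0.125)
Total utilization U = 1/14 + 1/7 + 1/15 + 1/8 = 341/840
Rounded to 4 decimal places: U = 0.4060
RM (Liu & Layland) bound for 4 tasks = 0.756828; compare with U = 341/840 (approx. 0.405952)
U <= bound, so schedulable by RM sufficient condition.

0.4060


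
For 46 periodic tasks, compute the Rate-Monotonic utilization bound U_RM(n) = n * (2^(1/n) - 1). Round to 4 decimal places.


Compute 2^(1/46) = 1.0151825180
Subtract 1: 1.0151825180 - 1 = 0.0151825180
Multiply by n: 46 * 0.0151825180 = 0.6983958280
Round to 4 dp: 0.6984

0.6984


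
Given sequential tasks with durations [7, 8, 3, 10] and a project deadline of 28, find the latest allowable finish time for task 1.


LF(activity 1) = deadline - sum of successor durations
Successors: activities 2 through 4 with durations [8, 3, 10]
Sum of successor durations = 21
LF = 28 - 21 = 7

7


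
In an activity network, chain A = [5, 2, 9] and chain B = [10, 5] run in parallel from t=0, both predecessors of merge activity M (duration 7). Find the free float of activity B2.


ES(B2) = sum of predecessors on chain B = 10
EF(B2) = ES + duration = 10 + 5 = 15
Successor of B2 is M. ES(M) = max(sum(A), sum(B)) = max(16, 15) = 16
Free float = ES(successor) - EF(current) = 16 - 15 = 1

1


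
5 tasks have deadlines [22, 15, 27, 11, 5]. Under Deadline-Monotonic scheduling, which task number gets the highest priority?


Sort tasks by relative deadline (ascending):
  Task 5: deadline = 5
  Task 4: deadline = 11
  Task 2: deadline = 15
  Task 1: deadline = 22
  Task 3: deadline = 27
Priority order (highest first): [5, 4, 2, 1, 3]
Highest priority task = 5

5


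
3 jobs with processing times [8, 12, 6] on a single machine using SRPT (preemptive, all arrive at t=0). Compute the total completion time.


Since all jobs arrive at t=0, SRPT equals SPT ordering.
SPT order: [6, 8, 12]
Completion times:
  Job 1: p=6, C=6
  Job 2: p=8, C=14
  Job 3: p=12, C=26
Total completion time = 6 + 14 + 26 = 46

46


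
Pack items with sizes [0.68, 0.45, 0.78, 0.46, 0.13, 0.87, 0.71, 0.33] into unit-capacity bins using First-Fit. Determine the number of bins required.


Place items sequentially using First-Fit:
  Item 0.68 -> new Bin 1
  Item 0.45 -> new Bin 2
  Item 0.78 -> new Bin 3
  Item 0.46 -> Bin 2 (now 0.91)
  Item 0.13 -> Bin 1 (now 0.81)
  Item 0.87 -> new Bin 4
  Item 0.71 -> new Bin 5
  Item 0.33 -> new Bin 6
Total bins used = 6

6


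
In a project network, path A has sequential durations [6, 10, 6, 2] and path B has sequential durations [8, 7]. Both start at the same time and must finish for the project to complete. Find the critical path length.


Path A total = 6 + 10 + 6 + 2 = 24
Path B total = 8 + 7 = 15
Critical path = longest path = max(24, 15) = 24

24


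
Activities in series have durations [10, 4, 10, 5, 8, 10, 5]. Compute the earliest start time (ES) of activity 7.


Activity 7 starts after activities 1 through 6 complete.
Predecessor durations: [10, 4, 10, 5, 8, 10]
ES = 10 + 4 + 10 + 5 + 8 + 10 = 47

47


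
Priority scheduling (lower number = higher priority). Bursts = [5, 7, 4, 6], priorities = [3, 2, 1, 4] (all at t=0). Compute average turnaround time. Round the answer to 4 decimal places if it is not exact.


Sort by priority (ascending = highest first):
Order: [(1, 4), (2, 7), (3, 5), (4, 6)]
Completion times:
  Priority 1, burst=4, C=4
  Priority 2, burst=7, C=11
  Priority 3, burst=5, C=16
  Priority 4, burst=6, C=22
Average turnaround = 53/4 = 13.25

13.25


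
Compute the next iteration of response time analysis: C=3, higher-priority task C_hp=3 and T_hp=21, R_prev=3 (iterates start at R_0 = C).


R_next = C + ceil(R_prev / T_hp) * C_hp
ceil(3 / 21) = ceil(0.1429) = 1
Interference = 1 * 3 = 3
R_next = 3 + 3 = 6

6


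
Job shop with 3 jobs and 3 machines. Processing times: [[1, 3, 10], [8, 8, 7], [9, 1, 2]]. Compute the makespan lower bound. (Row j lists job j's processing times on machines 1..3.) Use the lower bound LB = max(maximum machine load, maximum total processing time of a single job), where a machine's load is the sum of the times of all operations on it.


Machine loads:
  Machine 1: 1 + 8 + 9 = 18
  Machine 2: 3 + 8 + 1 = 12
  Machine 3: 10 + 7 + 2 = 19
Max machine load = 19
Job totals:
  Job 1: 14
  Job 2: 23
  Job 3: 12
Max job total = 23
Lower bound = max(19, 23) = 23

23


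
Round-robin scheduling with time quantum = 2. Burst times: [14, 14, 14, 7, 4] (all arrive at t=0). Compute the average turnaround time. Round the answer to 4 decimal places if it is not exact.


Time quantum = 2
Execution trace:
  J1 runs 2 units, time = 2
  J2 runs 2 units, time = 4
  J3 runs 2 units, time = 6
  J4 runs 2 units, time = 8
  J5 runs 2 units, time = 10
  J1 runs 2 units, time = 12
  J2 runs 2 units, time = 14
  J3 runs 2 units, time = 16
  J4 runs 2 units, time = 18
  J5 runs 2 units, time = 20
  J1 runs 2 units, time = 22
  J2 runs 2 units, time = 24
  J3 runs 2 units, time = 26
  J4 runs 2 units, time = 28
  J1 runs 2 units, time = 30
  J2 runs 2 units, time = 32
  J3 runs 2 units, time = 34
  J4 runs 1 units, time = 35
  J1 runs 2 units, time = 37
  J2 runs 2 units, time = 39
  J3 runs 2 units, time = 41
  J1 runs 2 units, time = 43
  J2 runs 2 units, time = 45
  J3 runs 2 units, time = 47
  J1 runs 2 units, time = 49
  J2 runs 2 units, time = 51
  J3 runs 2 units, time = 53
Finish times: [49, 51, 53, 35, 20]
Average turnaround = 208/5 = 41.6

41.6


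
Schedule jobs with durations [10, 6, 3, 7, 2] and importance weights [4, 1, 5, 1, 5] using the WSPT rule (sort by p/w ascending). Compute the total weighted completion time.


Compute p/w ratios and sort ascending (WSPT): [(2, 5), (3, 5), (10, 4), (6, 1), (7, 1)]
Compute weighted completion times:
  Job (p=2,w=5): C=2, w*C=5*2=10
  Job (p=3,w=5): C=5, w*C=5*5=25
  Job (p=10,w=4): C=15, w*C=4*15=60
  Job (p=6,w=1): C=21, w*C=1*21=21
  Job (p=7,w=1): C=28, w*C=1*28=28
Total weighted completion time = 144

144


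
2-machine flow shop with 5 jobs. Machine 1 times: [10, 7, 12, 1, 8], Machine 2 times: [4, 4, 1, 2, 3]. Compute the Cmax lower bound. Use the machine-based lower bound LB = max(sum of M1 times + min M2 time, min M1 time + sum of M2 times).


LB1 = sum(M1 times) + min(M2 times) = 38 + 1 = 39
LB2 = min(M1 times) + sum(M2 times) = 1 + 14 = 15
Lower bound = max(LB1, LB2) = max(39, 15) = 39

39


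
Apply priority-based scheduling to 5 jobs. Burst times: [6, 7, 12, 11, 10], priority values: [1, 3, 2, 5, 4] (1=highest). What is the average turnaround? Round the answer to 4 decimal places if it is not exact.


Sort by priority (ascending = highest first):
Order: [(1, 6), (2, 12), (3, 7), (4, 10), (5, 11)]
Completion times:
  Priority 1, burst=6, C=6
  Priority 2, burst=12, C=18
  Priority 3, burst=7, C=25
  Priority 4, burst=10, C=35
  Priority 5, burst=11, C=46
Average turnaround = 130/5 = 26.0

26.0


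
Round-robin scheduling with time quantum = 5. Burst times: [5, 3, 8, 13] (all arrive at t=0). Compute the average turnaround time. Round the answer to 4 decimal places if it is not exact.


Time quantum = 5
Execution trace:
  J1 runs 5 units, time = 5
  J2 runs 3 units, time = 8
  J3 runs 5 units, time = 13
  J4 runs 5 units, time = 18
  J3 runs 3 units, time = 21
  J4 runs 5 units, time = 26
  J4 runs 3 units, time = 29
Finish times: [5, 8, 21, 29]
Average turnaround = 63/4 = 15.75

15.75


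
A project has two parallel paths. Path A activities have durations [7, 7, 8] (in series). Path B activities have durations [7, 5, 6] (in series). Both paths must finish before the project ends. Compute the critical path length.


Path A total = 7 + 7 + 8 = 22
Path B total = 7 + 5 + 6 = 18
Critical path = longest path = max(22, 18) = 22

22


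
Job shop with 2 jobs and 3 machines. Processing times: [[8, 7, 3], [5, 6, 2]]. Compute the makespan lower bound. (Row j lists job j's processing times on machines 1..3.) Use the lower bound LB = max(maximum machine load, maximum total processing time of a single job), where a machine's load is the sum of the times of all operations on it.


Machine loads:
  Machine 1: 8 + 5 = 13
  Machine 2: 7 + 6 = 13
  Machine 3: 3 + 2 = 5
Max machine load = 13
Job totals:
  Job 1: 18
  Job 2: 13
Max job total = 18
Lower bound = max(13, 18) = 18

18


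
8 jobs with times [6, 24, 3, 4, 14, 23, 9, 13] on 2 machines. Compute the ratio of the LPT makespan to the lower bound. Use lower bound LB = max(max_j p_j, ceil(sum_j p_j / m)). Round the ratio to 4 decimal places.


LPT order: [24, 23, 14, 13, 9, 6, 4, 3]
Machine loads after assignment: [49, 47]
LPT makespan = 49
Lower bound = max(max_job, ceil(total/2)) = max(24, 48) = 48
Ratio = 49 / 48 = 1.0208

1.0208


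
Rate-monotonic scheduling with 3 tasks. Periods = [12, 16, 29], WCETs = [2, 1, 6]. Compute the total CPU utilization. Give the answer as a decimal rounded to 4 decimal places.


Compute individual utilizations (exact fractions):
  Task 1: C/T = 2/12 = 1/6 (approx. 0.1667)
  Task 2: C/T = 1/16 (approx. 0.0625)
  Task 3: C/T = 6/29 (approx. 0.2069)
Total utilization U = 1/6 + 1/16 + 6/29 = 607/1392
Rounded to 4 decimal places: U = 0.4361
RM (Liu & Layland) bound for 3 tasks = 0.779763; compare with U = 607/1392 (approx. 0.436063)
U <= bound, so schedulable by RM sufficient condition.

0.4361


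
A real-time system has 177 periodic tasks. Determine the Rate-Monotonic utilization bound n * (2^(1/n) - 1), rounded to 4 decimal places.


Compute 2^(1/177) = 1.0039237636
Subtract 1: 1.0039237636 - 1 = 0.0039237636
Multiply by n: 177 * 0.0039237636 = 0.6945061572
Round to 4 dp: 0.6945

0.6945


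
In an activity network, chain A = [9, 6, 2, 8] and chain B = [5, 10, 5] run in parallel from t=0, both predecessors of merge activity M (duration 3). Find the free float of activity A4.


ES(A4) = sum of predecessors on chain A = 17
EF(A4) = ES + duration = 17 + 8 = 25
Successor of A4 is M. ES(M) = max(sum(A), sum(B)) = max(25, 20) = 25
Free float = ES(successor) - EF(current) = 25 - 25 = 0

0


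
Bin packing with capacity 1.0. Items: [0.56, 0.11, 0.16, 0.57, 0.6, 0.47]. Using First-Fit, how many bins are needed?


Place items sequentially using First-Fit:
  Item 0.56 -> new Bin 1
  Item 0.11 -> Bin 1 (now 0.67)
  Item 0.16 -> Bin 1 (now 0.83)
  Item 0.57 -> new Bin 2
  Item 0.6 -> new Bin 3
  Item 0.47 -> new Bin 4
Total bins used = 4

4


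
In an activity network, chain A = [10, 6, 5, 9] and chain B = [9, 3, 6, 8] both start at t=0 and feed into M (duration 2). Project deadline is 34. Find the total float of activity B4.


Forward pass: ES(B4) = sum of predecessors on chain B = 18
EF = ES + duration = 18 + 8 = 26
Backward pass: LF(M) = deadline = 34; LS(M) = 34 - 2 = 32
LF(B4) = LS(M) - sum(successors on chain B) = 32 - 0 = 32
LS = LF - duration = 32 - 8 = 24
Total float = LS - ES = 24 - 18 = 6

6


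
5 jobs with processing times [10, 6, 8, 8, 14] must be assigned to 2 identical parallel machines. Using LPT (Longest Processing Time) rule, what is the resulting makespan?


Sort jobs in decreasing order (LPT): [14, 10, 8, 8, 6]
Assign each job to the least loaded machine:
  Machine 1: jobs [14, 8], load = 22
  Machine 2: jobs [10, 8, 6], load = 24
Makespan = max load = 24

24
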